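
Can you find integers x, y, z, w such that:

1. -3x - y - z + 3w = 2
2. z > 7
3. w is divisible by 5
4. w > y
Yes

Take x = -3, y = -1, z = 8, w = 0. Substituting into each constraint:
  (1) -3(-3) + 1 + (-8) + 3(0) = 2 ✓
  (2) 8 > 7 ✓
  (3) 0 = 5 × 0, remainder 0 ✓
  (4) 0 > -1 ✓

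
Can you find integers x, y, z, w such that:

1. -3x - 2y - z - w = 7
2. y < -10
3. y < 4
Yes

Take x = 5, y = -11, z = 0, w = 0. Substituting into each constraint:
  (1) -3(5) - 2(-11) + 0 + 0 = 7 ✓
  (2) -11 < -10 ✓
  (3) -11 < 4 ✓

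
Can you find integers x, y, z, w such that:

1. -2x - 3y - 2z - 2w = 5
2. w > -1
Yes

Take x = -4, y = 1, z = 0, w = 0. Substituting into each constraint:
  (1) -2(-4) - 3(1) - 2(0) - 2(0) = 5 ✓
  (2) 0 > -1 ✓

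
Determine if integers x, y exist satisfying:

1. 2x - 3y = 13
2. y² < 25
Yes

Take x = 8, y = 1. Substituting into each constraint:
  (1) 2(8) - 3(1) = 13 ✓
  (2) y² = (1)² = 1, and 1 < 25 ✓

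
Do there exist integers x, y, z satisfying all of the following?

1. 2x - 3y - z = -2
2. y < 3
Yes

Take x = 0, y = 0, z = 2. Substituting into each constraint:
  (1) 2(0) - 3(0) + (-2) = -2 ✓
  (2) 0 < 3 ✓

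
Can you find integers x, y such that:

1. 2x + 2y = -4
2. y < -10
Yes

Take x = 9, y = -11. Substituting into each constraint:
  (1) 2(9) + 2(-11) = -4 ✓
  (2) -11 < -10 ✓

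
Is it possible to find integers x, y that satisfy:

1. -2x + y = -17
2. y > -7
Yes

Take x = 9, y = 1. Substituting into each constraint:
  (1) -2(9) + 1 = -17 ✓
  (2) 1 > -7 ✓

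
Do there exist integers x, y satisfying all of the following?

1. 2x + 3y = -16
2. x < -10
Yes

Take x = -11, y = 2. Substituting into each constraint:
  (1) 2(-11) + 3(2) = -16 ✓
  (2) -11 < -10 ✓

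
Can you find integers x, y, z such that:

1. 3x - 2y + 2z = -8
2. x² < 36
Yes

Take x = 0, y = 0, z = -4. Substituting into each constraint:
  (1) 3(0) - 2(0) + 2(-4) = -8 ✓
  (2) x² = (0)² = 0, and 0 < 36 ✓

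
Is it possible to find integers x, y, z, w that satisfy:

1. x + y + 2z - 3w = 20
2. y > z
Yes

Take x = 19, y = 1, z = 0, w = 0. Substituting into each constraint:
  (1) 19 + 1 + 2(0) - 3(0) = 20 ✓
  (2) 1 > 0 ✓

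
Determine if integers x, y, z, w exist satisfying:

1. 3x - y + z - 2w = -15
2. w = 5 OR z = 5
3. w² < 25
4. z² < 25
No

A contradictory subset is {w = 5 OR z = 5, w² < 25, z² < 25}. No integer assignment can satisfy these jointly:

  - w = 5 OR z = 5: forces a choice: either w = 5 or z = 5
  - w² < 25: restricts w to |w| ≤ 4
  - z² < 25: restricts z to |z| ≤ 4

Split on the disjunction (w = 5 OR z = 5):
  • If w = 5: this contradicts w² < 25, which requires |w| ≤ 4.
  • If z = 5: this contradicts z² < 25, which requires |z| ≤ 4.
Both branches are infeasible, so the system has no integer solution.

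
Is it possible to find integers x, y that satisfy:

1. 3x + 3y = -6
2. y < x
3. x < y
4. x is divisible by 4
No

A contradictory subset is {y < x, x < y}. No integer assignment can satisfy these jointly:

  - y < x: bounds one variable relative to another variable
  - x < y: bounds one variable relative to another variable

Direct contradiction: x > y and y > x cannot both hold.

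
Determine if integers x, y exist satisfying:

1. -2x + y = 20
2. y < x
Yes

Take x = -21, y = -22. Substituting into each constraint:
  (1) -2(-21) + (-22) = 20 ✓
  (2) -22 < -21 ✓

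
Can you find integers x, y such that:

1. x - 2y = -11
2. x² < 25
Yes

Take x = 1, y = 6. Substituting into each constraint:
  (1) 1 - 2(6) = -11 ✓
  (2) x² = (1)² = 1, and 1 < 25 ✓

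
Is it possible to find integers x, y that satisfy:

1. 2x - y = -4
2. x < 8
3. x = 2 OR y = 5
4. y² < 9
No

A contradictory subset is {2x - y = -4, x = 2 OR y = 5, y² < 9}. No integer assignment can satisfy these jointly:

  - 2x - y = -4: is a linear equation tying the variables together
  - x = 2 OR y = 5: forces a choice: either x = 2 or y = 5
  - y² < 9: restricts y to |y| ≤ 2

Split on the disjunction (x = 2 OR y = 5):
  • If x = 2: the equation forces y = 8, but y² < 9 requires |y| ≤ 2.
  • If y = 5: this contradicts y² < 9, which requires |y| ≤ 2.
Both branches are infeasible, so the system has no integer solution.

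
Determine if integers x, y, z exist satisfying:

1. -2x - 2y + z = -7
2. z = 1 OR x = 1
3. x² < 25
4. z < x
Yes

Take x = 1, y = 2, z = -1. Substituting into each constraint:
  (1) -2(1) - 2(2) + (-1) = -7 ✓
  (2) x = 1, target 1 ✓ (second branch holds)
  (3) x² = (1)² = 1, and 1 < 25 ✓
  (4) -1 < 1 ✓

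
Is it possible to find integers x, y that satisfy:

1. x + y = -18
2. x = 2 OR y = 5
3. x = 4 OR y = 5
Yes

Take x = -23, y = 5. Substituting into each constraint:
  (1) (-23) + 5 = -18 ✓
  (2) y = 5, target 5 ✓ (second branch holds)
  (3) y = 5, target 5 ✓ (second branch holds)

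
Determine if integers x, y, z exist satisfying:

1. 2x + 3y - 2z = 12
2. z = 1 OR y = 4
Yes

Take x = 7, y = 0, z = 1. Substituting into each constraint:
  (1) 2(7) + 3(0) - 2(1) = 12 ✓
  (2) z = 1, target 1 ✓ (first branch holds)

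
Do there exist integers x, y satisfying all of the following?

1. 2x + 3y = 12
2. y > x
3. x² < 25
Yes

Take x = 0, y = 4. Substituting into each constraint:
  (1) 2(0) + 3(4) = 12 ✓
  (2) 4 > 0 ✓
  (3) x² = (0)² = 0, and 0 < 25 ✓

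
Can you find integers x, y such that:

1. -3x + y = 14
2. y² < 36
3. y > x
Yes

Take x = -6, y = -4. Substituting into each constraint:
  (1) -3(-6) + (-4) = 14 ✓
  (2) y² = (-4)² = 16, and 16 < 36 ✓
  (3) -4 > -6 ✓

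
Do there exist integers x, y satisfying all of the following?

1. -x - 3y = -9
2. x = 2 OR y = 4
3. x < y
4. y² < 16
No

The full constraint system is jointly infeasible over the integers. Each constraint and what it forces:

  - -x - 3y = -9: is a linear equation tying the variables together
  - x = 2 OR y = 4: forces a choice: either x = 2 or y = 4
  - x < y: bounds one variable relative to another variable
  - y² < 16: restricts y to |y| ≤ 3

Split on the disjunction (x = 2 OR y = 4):
  • If x = 2: with x = 2, every remaining term of the linear equation is divisible by 3, so the left side is ≡ 0 (mod 3); but the right side -7 ≡ 2 (mod 3). No integers can satisfy it.
  • If y = 4: this contradicts y² < 16, which requires |y| ≤ 3.
Both branches are infeasible, so the system has no integer solution.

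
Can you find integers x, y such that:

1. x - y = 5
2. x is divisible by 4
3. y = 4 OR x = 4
Yes

Take x = 4, y = -1. Substituting into each constraint:
  (1) 4 + 1 = 5 ✓
  (2) 4 = 4 × 1, remainder 0 ✓
  (3) x = 4, target 4 ✓ (second branch holds)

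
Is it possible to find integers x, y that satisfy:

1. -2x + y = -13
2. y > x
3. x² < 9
No

The full constraint system is jointly infeasible over the integers. Each constraint and what it forces:

  - -2x + y = -13: is a linear equation tying the variables together
  - y > x: bounds one variable relative to another variable
  - x² < 9: restricts x to |x| ≤ 2

Propagating the comparison: y > x and x ≥ -2 give y ≥ -1. Range argument: with x ∈ [-2, 2], y ∈ [-1, ∞], the left side of the equation is at least -5, but the right side is -13 < -5. No integer solution exists.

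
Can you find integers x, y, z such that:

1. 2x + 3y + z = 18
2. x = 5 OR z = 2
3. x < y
Yes

Take x = 5, y = 6, z = -10. Substituting into each constraint:
  (1) 2(5) + 3(6) + (-10) = 18 ✓
  (2) x = 5, target 5 ✓ (first branch holds)
  (3) 5 < 6 ✓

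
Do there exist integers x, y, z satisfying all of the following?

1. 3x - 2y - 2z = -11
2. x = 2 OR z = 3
Yes

Take x = -1, y = 1, z = 3. Substituting into each constraint:
  (1) 3(-1) - 2(1) - 2(3) = -11 ✓
  (2) z = 3, target 3 ✓ (second branch holds)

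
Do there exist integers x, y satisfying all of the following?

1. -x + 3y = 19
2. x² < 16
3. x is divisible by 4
No

The full constraint system is jointly infeasible over the integers. Each constraint and what it forces:

  - -x + 3y = 19: is a linear equation tying the variables together
  - x² < 16: restricts x to |x| ≤ 3
  - x is divisible by 4: restricts x to multiples of 4

The bounds confine x to {0} with 4 | x. For each value, substitute into the equation:
  • x = 0: the equation gives 3y = 19, so y would not be an integer.
Every case fails, so no integer solution exists.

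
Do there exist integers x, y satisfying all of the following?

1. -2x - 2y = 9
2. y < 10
No

Even the single constraint (-2x - 2y = 9) is infeasible over the integers.

  - -2x - 2y = 9: every term on the left is divisible by 2, so the LHS ≡ 0 (mod 2), but the RHS 9 is not — no integer solution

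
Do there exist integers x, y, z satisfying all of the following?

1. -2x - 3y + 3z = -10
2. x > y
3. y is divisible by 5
Yes

Take x = 2, y = 0, z = -2. Substituting into each constraint:
  (1) -2(2) - 3(0) + 3(-2) = -10 ✓
  (2) 2 > 0 ✓
  (3) 0 = 5 × 0, remainder 0 ✓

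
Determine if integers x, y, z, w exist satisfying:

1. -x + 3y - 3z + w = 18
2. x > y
Yes

Take x = 3, y = 2, z = -5, w = 0. Substituting into each constraint:
  (1) (-3) + 3(2) - 3(-5) + 0 = 18 ✓
  (2) 3 > 2 ✓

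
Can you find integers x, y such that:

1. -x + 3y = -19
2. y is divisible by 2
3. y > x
Yes

Take x = -11, y = -10. Substituting into each constraint:
  (1) 11 + 3(-10) = -19 ✓
  (2) -10 = 2 × -5, remainder 0 ✓
  (3) -10 > -11 ✓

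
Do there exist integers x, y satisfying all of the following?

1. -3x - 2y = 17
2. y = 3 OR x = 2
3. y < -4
No

The full constraint system is jointly infeasible over the integers. Each constraint and what it forces:

  - -3x - 2y = 17: is a linear equation tying the variables together
  - y = 3 OR x = 2: forces a choice: either y = 3 or x = 2
  - y < -4: bounds one variable relative to a constant

Split on the disjunction (y = 3 OR x = 2):
  • If y = 3: this contradicts the bound y ≤ -5.
  • If x = 2: with x = 2, every remaining term of the linear equation is divisible by 2, so the left side is ≡ 0 (mod 2); but the right side 23 ≡ 1 (mod 2). No integers can satisfy it.
Both branches are infeasible, so the system has no integer solution.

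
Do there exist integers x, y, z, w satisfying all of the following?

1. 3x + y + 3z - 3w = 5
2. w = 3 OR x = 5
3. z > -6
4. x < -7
Yes

Take x = -8, y = 2, z = 12, w = 3. Substituting into each constraint:
  (1) 3(-8) + 2 + 3(12) - 3(3) = 5 ✓
  (2) w = 3, target 3 ✓ (first branch holds)
  (3) 12 > -6 ✓
  (4) -8 < -7 ✓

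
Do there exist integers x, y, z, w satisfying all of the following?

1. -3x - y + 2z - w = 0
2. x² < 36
Yes

Take x = 0, y = 0, z = 0, w = 0. Substituting into each constraint:
  (1) -3(0) + 0 + 2(0) + 0 = 0 ✓
  (2) x² = (0)² = 0, and 0 < 36 ✓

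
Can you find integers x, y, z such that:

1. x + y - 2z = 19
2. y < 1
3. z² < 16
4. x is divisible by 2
Yes

Take x = 22, y = -1, z = 1. Substituting into each constraint:
  (1) 22 + (-1) - 2(1) = 19 ✓
  (2) -1 < 1 ✓
  (3) z² = (1)² = 1, and 1 < 16 ✓
  (4) 22 = 2 × 11, remainder 0 ✓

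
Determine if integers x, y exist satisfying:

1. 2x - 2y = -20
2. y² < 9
Yes

Take x = -10, y = 0. Substituting into each constraint:
  (1) 2(-10) - 2(0) = -20 ✓
  (2) y² = (0)² = 0, and 0 < 9 ✓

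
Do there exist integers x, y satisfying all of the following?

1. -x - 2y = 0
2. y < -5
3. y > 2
No

A contradictory subset is {y < -5, y > 2}. No integer assignment can satisfy these jointly:

  - y < -5: bounds one variable relative to a constant
  - y > 2: bounds one variable relative to a constant

Direct contradiction: the bounds on y require y ≥ 3 and y ≤ -6 simultaneously, which is empty.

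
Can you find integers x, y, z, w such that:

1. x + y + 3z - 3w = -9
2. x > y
Yes

Take x = 2, y = 1, z = -4, w = 0. Substituting into each constraint:
  (1) 2 + 1 + 3(-4) - 3(0) = -9 ✓
  (2) 2 > 1 ✓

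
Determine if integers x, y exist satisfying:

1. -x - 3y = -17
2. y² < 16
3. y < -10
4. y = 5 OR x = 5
No

A contradictory subset is {-x - 3y = -17, y < -10, y = 5 OR x = 5}. No integer assignment can satisfy these jointly:

  - -x - 3y = -17: is a linear equation tying the variables together
  - y < -10: bounds one variable relative to a constant
  - y = 5 OR x = 5: forces a choice: either y = 5 or x = 5

Split on the disjunction (y = 5 OR x = 5):
  • If y = 5: this contradicts the bound y ≤ -11.
  • If x = 5: the equation forces y = 4, which contradicts the bound y ≤ -11.
Both branches are infeasible, so the system has no integer solution.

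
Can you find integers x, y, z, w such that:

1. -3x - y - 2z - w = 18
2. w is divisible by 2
Yes

Take x = -6, y = 0, z = 0, w = 0. Substituting into each constraint:
  (1) -3(-6) + 0 - 2(0) + 0 = 18 ✓
  (2) 0 = 2 × 0, remainder 0 ✓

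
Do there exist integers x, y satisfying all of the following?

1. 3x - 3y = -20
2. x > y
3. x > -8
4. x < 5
No

Even the single constraint (3x - 3y = -20) is infeasible over the integers.

  - 3x - 3y = -20: every term on the left is divisible by 3, so the LHS ≡ 0 (mod 3), but the RHS -20 is not — no integer solution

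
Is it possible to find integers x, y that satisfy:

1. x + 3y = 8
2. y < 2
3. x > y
Yes

Take x = 8, y = 0. Substituting into each constraint:
  (1) 8 + 3(0) = 8 ✓
  (2) 0 < 2 ✓
  (3) 8 > 0 ✓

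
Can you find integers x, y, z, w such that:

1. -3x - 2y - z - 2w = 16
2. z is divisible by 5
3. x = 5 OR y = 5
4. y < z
Yes

Take x = 0, y = 5, z = 10, w = -18. Substituting into each constraint:
  (1) -3(0) - 2(5) + (-10) - 2(-18) = 16 ✓
  (2) 10 = 5 × 2, remainder 0 ✓
  (3) y = 5, target 5 ✓ (second branch holds)
  (4) 5 < 10 ✓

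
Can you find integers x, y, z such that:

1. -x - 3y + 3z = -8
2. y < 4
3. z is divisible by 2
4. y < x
Yes

Take x = 5, y = 1, z = 0. Substituting into each constraint:
  (1) (-5) - 3(1) + 3(0) = -8 ✓
  (2) 1 < 4 ✓
  (3) 0 = 2 × 0, remainder 0 ✓
  (4) 1 < 5 ✓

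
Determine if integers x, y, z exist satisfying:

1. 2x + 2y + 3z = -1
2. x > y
Yes

Take x = 1, y = 0, z = -1. Substituting into each constraint:
  (1) 2(1) + 2(0) + 3(-1) = -1 ✓
  (2) 1 > 0 ✓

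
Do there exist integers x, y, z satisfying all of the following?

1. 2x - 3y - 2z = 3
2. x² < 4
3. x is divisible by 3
Yes

Take x = 0, y = -1, z = 0. Substituting into each constraint:
  (1) 2(0) - 3(-1) - 2(0) = 3 ✓
  (2) x² = (0)² = 0, and 0 < 4 ✓
  (3) 0 = 3 × 0, remainder 0 ✓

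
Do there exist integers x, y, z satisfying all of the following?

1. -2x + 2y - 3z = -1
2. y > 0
Yes

Take x = 0, y = 1, z = 1. Substituting into each constraint:
  (1) -2(0) + 2(1) - 3(1) = -1 ✓
  (2) 1 > 0 ✓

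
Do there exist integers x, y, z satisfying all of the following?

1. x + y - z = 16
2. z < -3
Yes

Take x = 12, y = 0, z = -4. Substituting into each constraint:
  (1) 12 + 0 + 4 = 16 ✓
  (2) -4 < -3 ✓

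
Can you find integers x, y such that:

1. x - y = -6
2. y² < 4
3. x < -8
No

The full constraint system is jointly infeasible over the integers. Each constraint and what it forces:

  - x - y = -6: is a linear equation tying the variables together
  - y² < 4: restricts y to |y| ≤ 1
  - x < -8: bounds one variable relative to a constant

Range argument: with x ∈ [−∞, -9], y ∈ [-1, 1], the left side of the equation is at most -8, but the right side is -6 > -8. No integer solution exists.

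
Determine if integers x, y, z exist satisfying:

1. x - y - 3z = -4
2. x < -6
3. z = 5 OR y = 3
Yes

Take x = -7, y = -18, z = 5. Substituting into each constraint:
  (1) (-7) + 18 - 3(5) = -4 ✓
  (2) -7 < -6 ✓
  (3) z = 5, target 5 ✓ (first branch holds)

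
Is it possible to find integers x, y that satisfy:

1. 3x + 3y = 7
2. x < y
No

Even the single constraint (3x + 3y = 7) is infeasible over the integers.

  - 3x + 3y = 7: every term on the left is divisible by 3, so the LHS ≡ 0 (mod 3), but the RHS 7 is not — no integer solution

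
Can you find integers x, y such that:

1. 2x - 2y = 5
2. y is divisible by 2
No

Even the single constraint (2x - 2y = 5) is infeasible over the integers.

  - 2x - 2y = 5: every term on the left is divisible by 2, so the LHS ≡ 0 (mod 2), but the RHS 5 is not — no integer solution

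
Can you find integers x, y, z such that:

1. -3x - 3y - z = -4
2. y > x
Yes

Take x = 0, y = 1, z = 1. Substituting into each constraint:
  (1) -3(0) - 3(1) + (-1) = -4 ✓
  (2) 1 > 0 ✓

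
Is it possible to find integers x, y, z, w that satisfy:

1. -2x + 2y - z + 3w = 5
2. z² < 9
Yes

Take x = 0, y = 3, z = 1, w = 0. Substituting into each constraint:
  (1) -2(0) + 2(3) + (-1) + 3(0) = 5 ✓
  (2) z² = (1)² = 1, and 1 < 9 ✓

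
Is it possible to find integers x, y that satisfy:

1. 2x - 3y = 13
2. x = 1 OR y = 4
No

The full constraint system is jointly infeasible over the integers. Each constraint and what it forces:

  - 2x - 3y = 13: is a linear equation tying the variables together
  - x = 1 OR y = 4: forces a choice: either x = 1 or y = 4

Split on the disjunction (x = 1 OR y = 4):
  • If x = 1: with x = 1, every remaining term of the linear equation is divisible by 3, so the left side is ≡ 0 (mod 3); but the right side 11 ≡ 2 (mod 3). No integers can satisfy it.
  • If y = 4: with y = 4, every remaining term of the linear equation is divisible by 2, so the left side is ≡ 0 (mod 2); but the right side 25 ≡ 1 (mod 2). No integers can satisfy it.
Both branches are infeasible, so the system has no integer solution.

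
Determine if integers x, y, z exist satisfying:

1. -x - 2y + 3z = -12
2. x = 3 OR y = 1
Yes

Take x = 3, y = 0, z = -3. Substituting into each constraint:
  (1) (-3) - 2(0) + 3(-3) = -12 ✓
  (2) x = 3, target 3 ✓ (first branch holds)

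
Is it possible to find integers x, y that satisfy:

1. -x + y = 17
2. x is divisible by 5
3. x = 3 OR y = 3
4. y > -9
No

A contradictory subset is {-x + y = 17, x is divisible by 5, x = 3 OR y = 3}. No integer assignment can satisfy these jointly:

  - -x + y = 17: is a linear equation tying the variables together
  - x is divisible by 5: restricts x to multiples of 5
  - x = 3 OR y = 3: forces a choice: either x = 3 or y = 3

Split on the disjunction (x = 3 OR y = 3):
  • If x = 3: this contradicts the divisibility constraint — 3 is not a multiple of 5.
  • If y = 3: with y = 3, writing x = 5x', every remaining term of the linear equation is divisible by 5, so the left side is ≡ 0 (mod 5); but the right side 14 ≡ 4 (mod 5). No integers can satisfy it.
Both branches are infeasible, so the system has no integer solution.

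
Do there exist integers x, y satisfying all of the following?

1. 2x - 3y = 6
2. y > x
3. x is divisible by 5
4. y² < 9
No

A contradictory subset is {2x - 3y = 6, y > x, y² < 9}. No integer assignment can satisfy these jointly:

  - 2x - 3y = 6: is a linear equation tying the variables together
  - y > x: bounds one variable relative to another variable
  - y² < 9: restricts y to |y| ≤ 2

The bounds confine y to {-2, -1, 0, 1, 2}. For each value, substitute into the equation:
  • y = -2: the equation forces x = 0, but y > x fails since -2 ≤ 0.
  • y = -1: the equation gives 2x = 3, so x would not be an integer.
  • y = 0: the equation forces x = 3, but y > x fails since 0 ≤ 3.
  • y = 1: the equation gives 2x = 9, so x would not be an integer.
  • y = 2: the equation forces x = 6, but y > x fails since 2 ≤ 6.
Every case fails, so no integer solution exists.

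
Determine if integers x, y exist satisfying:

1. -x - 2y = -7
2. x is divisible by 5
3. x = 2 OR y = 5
No

The full constraint system is jointly infeasible over the integers. Each constraint and what it forces:

  - -x - 2y = -7: is a linear equation tying the variables together
  - x is divisible by 5: restricts x to multiples of 5
  - x = 2 OR y = 5: forces a choice: either x = 2 or y = 5

Split on the disjunction (x = 2 OR y = 5):
  • If x = 2: this contradicts the divisibility constraint — 2 is not a multiple of 5.
  • If y = 5: with y = 5, writing x = 5x', every remaining term of the linear equation is divisible by 5, so the left side is ≡ 0 (mod 5); but the right side 3 ≡ 3 (mod 5). No integers can satisfy it.
Both branches are infeasible, so the system has no integer solution.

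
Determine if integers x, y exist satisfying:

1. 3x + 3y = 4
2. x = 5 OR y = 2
No

Even the single constraint (3x + 3y = 4) is infeasible over the integers.

  - 3x + 3y = 4: every term on the left is divisible by 3, so the LHS ≡ 0 (mod 3), but the RHS 4 is not — no integer solution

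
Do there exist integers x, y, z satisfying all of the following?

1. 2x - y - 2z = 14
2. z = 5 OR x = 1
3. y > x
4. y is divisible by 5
Yes

Take x = 27, y = 30, z = 5. Substituting into each constraint:
  (1) 2(27) + (-30) - 2(5) = 14 ✓
  (2) z = 5, target 5 ✓ (first branch holds)
  (3) 30 > 27 ✓
  (4) 30 = 5 × 6, remainder 0 ✓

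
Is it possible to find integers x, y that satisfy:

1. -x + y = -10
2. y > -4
Yes

Take x = 7, y = -3. Substituting into each constraint:
  (1) (-7) + (-3) = -10 ✓
  (2) -3 > -4 ✓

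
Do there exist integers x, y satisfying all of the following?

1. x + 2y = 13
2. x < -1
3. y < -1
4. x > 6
No

A contradictory subset is {x < -1, x > 6}. No integer assignment can satisfy these jointly:

  - x < -1: bounds one variable relative to a constant
  - x > 6: bounds one variable relative to a constant

Direct contradiction: the bounds on x require x ≥ 7 and x ≤ -2 simultaneously, which is empty.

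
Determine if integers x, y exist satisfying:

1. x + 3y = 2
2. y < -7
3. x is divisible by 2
Yes

Take x = 26, y = -8. Substituting into each constraint:
  (1) 26 + 3(-8) = 2 ✓
  (2) -8 < -7 ✓
  (3) 26 = 2 × 13, remainder 0 ✓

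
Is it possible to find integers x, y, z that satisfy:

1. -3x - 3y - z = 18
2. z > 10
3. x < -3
Yes

Take x = -10, y = 0, z = 12. Substituting into each constraint:
  (1) -3(-10) - 3(0) + (-12) = 18 ✓
  (2) 12 > 10 ✓
  (3) -10 < -3 ✓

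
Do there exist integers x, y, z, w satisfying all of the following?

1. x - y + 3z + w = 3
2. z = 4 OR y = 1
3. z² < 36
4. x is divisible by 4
Yes

Take x = 0, y = 0, z = 4, w = -9. Substituting into each constraint:
  (1) 0 + 0 + 3(4) + (-9) = 3 ✓
  (2) z = 4, target 4 ✓ (first branch holds)
  (3) z² = (4)² = 16, and 16 < 36 ✓
  (4) 0 = 4 × 0, remainder 0 ✓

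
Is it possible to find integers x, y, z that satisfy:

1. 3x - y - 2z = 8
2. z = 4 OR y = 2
Yes

Take x = 0, y = 2, z = -5. Substituting into each constraint:
  (1) 3(0) + (-2) - 2(-5) = 8 ✓
  (2) y = 2, target 2 ✓ (second branch holds)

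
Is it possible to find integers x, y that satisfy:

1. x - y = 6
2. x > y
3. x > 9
Yes

Take x = 10, y = 4. Substituting into each constraint:
  (1) 10 + (-4) = 6 ✓
  (2) 10 > 4 ✓
  (3) 10 > 9 ✓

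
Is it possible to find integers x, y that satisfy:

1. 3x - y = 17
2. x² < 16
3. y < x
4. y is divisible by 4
Yes

Take x = 3, y = -8. Substituting into each constraint:
  (1) 3(3) + 8 = 17 ✓
  (2) x² = (3)² = 9, and 9 < 16 ✓
  (3) -8 < 3 ✓
  (4) -8 = 4 × -2, remainder 0 ✓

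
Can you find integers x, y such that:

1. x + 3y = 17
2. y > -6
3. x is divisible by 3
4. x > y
No

A contradictory subset is {x + 3y = 17, x is divisible by 3}. No integer assignment can satisfy these jointly:

  - x + 3y = 17: is a linear equation tying the variables together
  - x is divisible by 3: restricts x to multiples of 3

Modular obstruction: writing x = 3x', every remaining term of the linear equation is divisible by 3, so the left side is ≡ 0 (mod 3); but the right side 17 ≡ 2 (mod 3). No integers can satisfy it.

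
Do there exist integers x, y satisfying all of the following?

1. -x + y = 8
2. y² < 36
Yes

Take x = -8, y = 0. Substituting into each constraint:
  (1) 8 + 0 = 8 ✓
  (2) y² = (0)² = 0, and 0 < 36 ✓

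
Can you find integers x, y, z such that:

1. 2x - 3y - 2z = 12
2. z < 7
Yes

Take x = 0, y = -4, z = 0. Substituting into each constraint:
  (1) 2(0) - 3(-4) - 2(0) = 12 ✓
  (2) 0 < 7 ✓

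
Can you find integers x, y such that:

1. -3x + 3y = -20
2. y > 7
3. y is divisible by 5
No

Even the single constraint (-3x + 3y = -20) is infeasible over the integers.

  - -3x + 3y = -20: every term on the left is divisible by 3, so the LHS ≡ 0 (mod 3), but the RHS -20 is not — no integer solution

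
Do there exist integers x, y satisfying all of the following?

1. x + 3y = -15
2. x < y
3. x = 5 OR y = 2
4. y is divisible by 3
No

The full constraint system is jointly infeasible over the integers. Each constraint and what it forces:

  - x + 3y = -15: is a linear equation tying the variables together
  - x < y: bounds one variable relative to another variable
  - x = 5 OR y = 2: forces a choice: either x = 5 or y = 2
  - y is divisible by 3: restricts y to multiples of 3

Split on the disjunction (x = 5 OR y = 2):
  • If x = 5: with x = 5, writing y = 3y', every remaining term of the linear equation is divisible by 9, so the left side is ≡ 0 (mod 9); but the right side -20 ≡ 7 (mod 9). No integers can satisfy it.
  • If y = 2: this contradicts the divisibility constraint — 2 is not a multiple of 3.
Both branches are infeasible, so the system has no integer solution.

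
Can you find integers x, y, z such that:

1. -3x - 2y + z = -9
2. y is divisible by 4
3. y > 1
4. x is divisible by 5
Yes

Take x = 0, y = 4, z = -1. Substituting into each constraint:
  (1) -3(0) - 2(4) + (-1) = -9 ✓
  (2) 4 = 4 × 1, remainder 0 ✓
  (3) 4 > 1 ✓
  (4) 0 = 5 × 0, remainder 0 ✓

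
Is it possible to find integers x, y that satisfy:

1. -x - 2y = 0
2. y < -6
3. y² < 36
No

A contradictory subset is {y < -6, y² < 36}. No integer assignment can satisfy these jointly:

  - y < -6: bounds one variable relative to a constant
  - y² < 36: restricts y to |y| ≤ 5

Direct contradiction: the bounds on y require y ≥ -5 and y ≤ -7 simultaneously, which is empty.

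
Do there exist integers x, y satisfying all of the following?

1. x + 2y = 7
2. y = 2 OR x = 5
Yes

Take x = 5, y = 1. Substituting into each constraint:
  (1) 5 + 2(1) = 7 ✓
  (2) x = 5, target 5 ✓ (second branch holds)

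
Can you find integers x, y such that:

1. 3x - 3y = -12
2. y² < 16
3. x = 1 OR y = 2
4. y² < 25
Yes

Take x = -2, y = 2. Substituting into each constraint:
  (1) 3(-2) - 3(2) = -12 ✓
  (2) y² = (2)² = 4, and 4 < 16 ✓
  (3) y = 2, target 2 ✓ (second branch holds)
  (4) y² = (2)² = 4, and 4 < 25 ✓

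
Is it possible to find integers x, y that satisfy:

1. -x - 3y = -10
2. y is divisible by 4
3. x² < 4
No

The full constraint system is jointly infeasible over the integers. Each constraint and what it forces:

  - -x - 3y = -10: is a linear equation tying the variables together
  - y is divisible by 4: restricts y to multiples of 4
  - x² < 4: restricts x to |x| ≤ 1

The bounds confine x to {-1, 0, 1}. For each value, substitute into the equation:
  • x = -1: the equation gives -3y = -11, so y would not be an integer.
  • x = 0: the equation gives -3y = -10, so y would not be an integer.
  • x = 1: the equation forces y = 3, but 4 does not divide 3.
Every case fails, so no integer solution exists.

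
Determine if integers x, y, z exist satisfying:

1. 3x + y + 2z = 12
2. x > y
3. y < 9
Yes

Take x = 0, y = -2, z = 7. Substituting into each constraint:
  (1) 3(0) + (-2) + 2(7) = 12 ✓
  (2) 0 > -2 ✓
  (3) -2 < 9 ✓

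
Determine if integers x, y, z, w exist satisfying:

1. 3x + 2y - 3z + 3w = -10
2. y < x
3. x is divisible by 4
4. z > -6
Yes

Take x = 0, y = -2, z = 0, w = -2. Substituting into each constraint:
  (1) 3(0) + 2(-2) - 3(0) + 3(-2) = -10 ✓
  (2) -2 < 0 ✓
  (3) 0 = 4 × 0, remainder 0 ✓
  (4) 0 > -6 ✓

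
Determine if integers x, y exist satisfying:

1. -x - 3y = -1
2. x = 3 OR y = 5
Yes

Take x = -14, y = 5. Substituting into each constraint:
  (1) 14 - 3(5) = -1 ✓
  (2) y = 5, target 5 ✓ (second branch holds)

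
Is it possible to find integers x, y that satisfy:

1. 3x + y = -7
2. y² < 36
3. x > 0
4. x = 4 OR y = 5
No

The full constraint system is jointly infeasible over the integers. Each constraint and what it forces:

  - 3x + y = -7: is a linear equation tying the variables together
  - y² < 36: restricts y to |y| ≤ 5
  - x > 0: bounds one variable relative to a constant
  - x = 4 OR y = 5: forces a choice: either x = 4 or y = 5

Split on the disjunction (x = 4 OR y = 5):
  • If x = 4: the equation forces y = -19, but y² < 36 requires |y| ≤ 5.
  • If y = 5: the equation forces x = -4, which contradicts the bound x ≥ 1.
Both branches are infeasible, so the system has no integer solution.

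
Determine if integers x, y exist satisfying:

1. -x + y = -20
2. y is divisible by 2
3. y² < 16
Yes

Take x = 20, y = 0. Substituting into each constraint:
  (1) (-20) + 0 = -20 ✓
  (2) 0 = 2 × 0, remainder 0 ✓
  (3) y² = (0)² = 0, and 0 < 16 ✓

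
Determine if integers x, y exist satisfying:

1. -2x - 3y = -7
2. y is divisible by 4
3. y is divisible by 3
No

A contradictory subset is {-2x - 3y = -7, y is divisible by 4}. No integer assignment can satisfy these jointly:

  - -2x - 3y = -7: is a linear equation tying the variables together
  - y is divisible by 4: restricts y to multiples of 4

Modular obstruction: writing y = 4y', every remaining term of the linear equation is divisible by 2, so the left side is ≡ 0 (mod 2); but the right side -7 ≡ 1 (mod 2). No integers can satisfy it.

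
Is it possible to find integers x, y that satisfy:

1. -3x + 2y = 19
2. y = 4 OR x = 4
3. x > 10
No

The full constraint system is jointly infeasible over the integers. Each constraint and what it forces:

  - -3x + 2y = 19: is a linear equation tying the variables together
  - y = 4 OR x = 4: forces a choice: either y = 4 or x = 4
  - x > 10: bounds one variable relative to a constant

Split on the disjunction (y = 4 OR x = 4):
  • If y = 4: with y = 4, every remaining term of the linear equation is divisible by 3, so the left side is ≡ 0 (mod 3); but the right side 11 ≡ 2 (mod 3). No integers can satisfy it.
  • If x = 4: this contradicts the bound x ≥ 11.
Both branches are infeasible, so the system has no integer solution.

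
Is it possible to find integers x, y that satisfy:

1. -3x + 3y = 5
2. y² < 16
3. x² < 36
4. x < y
No

Even the single constraint (-3x + 3y = 5) is infeasible over the integers.

  - -3x + 3y = 5: every term on the left is divisible by 3, so the LHS ≡ 0 (mod 3), but the RHS 5 is not — no integer solution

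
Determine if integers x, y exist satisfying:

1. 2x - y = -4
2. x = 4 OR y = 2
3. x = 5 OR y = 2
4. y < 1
No

A contradictory subset is {2x - y = -4, x = 4 OR y = 2, y < 1}. No integer assignment can satisfy these jointly:

  - 2x - y = -4: is a linear equation tying the variables together
  - x = 4 OR y = 2: forces a choice: either x = 4 or y = 2
  - y < 1: bounds one variable relative to a constant

Split on the disjunction (x = 4 OR y = 2):
  • If x = 4: the equation forces y = 12, which contradicts the bound y ≤ 0.
  • If y = 2: this contradicts the bound y ≤ 0.
Both branches are infeasible, so the system has no integer solution.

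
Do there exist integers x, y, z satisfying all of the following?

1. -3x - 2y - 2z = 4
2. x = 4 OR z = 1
Yes

Take x = 4, y = -8, z = 0. Substituting into each constraint:
  (1) -3(4) - 2(-8) - 2(0) = 4 ✓
  (2) x = 4, target 4 ✓ (first branch holds)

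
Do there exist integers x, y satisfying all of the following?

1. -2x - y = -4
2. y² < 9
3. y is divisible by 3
Yes

Take x = 2, y = 0. Substituting into each constraint:
  (1) -2(2) + 0 = -4 ✓
  (2) y² = (0)² = 0, and 0 < 9 ✓
  (3) 0 = 3 × 0, remainder 0 ✓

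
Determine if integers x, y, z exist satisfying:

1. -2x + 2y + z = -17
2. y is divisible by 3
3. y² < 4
Yes

Take x = 0, y = 0, z = -17. Substituting into each constraint:
  (1) -2(0) + 2(0) + (-17) = -17 ✓
  (2) 0 = 3 × 0, remainder 0 ✓
  (3) y² = (0)² = 0, and 0 < 4 ✓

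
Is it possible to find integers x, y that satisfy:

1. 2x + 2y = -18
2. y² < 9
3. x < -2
Yes

Take x = -9, y = 0. Substituting into each constraint:
  (1) 2(-9) + 2(0) = -18 ✓
  (2) y² = (0)² = 0, and 0 < 9 ✓
  (3) -9 < -2 ✓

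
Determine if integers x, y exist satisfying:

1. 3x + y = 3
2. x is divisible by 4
Yes

Take x = 0, y = 3. Substituting into each constraint:
  (1) 3(0) + 3 = 3 ✓
  (2) 0 = 4 × 0, remainder 0 ✓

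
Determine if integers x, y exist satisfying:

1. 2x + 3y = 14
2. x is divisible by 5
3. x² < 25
No

The full constraint system is jointly infeasible over the integers. Each constraint and what it forces:

  - 2x + 3y = 14: is a linear equation tying the variables together
  - x is divisible by 5: restricts x to multiples of 5
  - x² < 25: restricts x to |x| ≤ 4

The bounds confine x to {0} with 5 | x. For each value, substitute into the equation:
  • x = 0: the equation gives 3y = 14, so y would not be an integer.
Every case fails, so no integer solution exists.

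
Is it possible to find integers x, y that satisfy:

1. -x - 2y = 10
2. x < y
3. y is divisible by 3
Yes

Take x = -10, y = 0. Substituting into each constraint:
  (1) 10 - 2(0) = 10 ✓
  (2) -10 < 0 ✓
  (3) 0 = 3 × 0, remainder 0 ✓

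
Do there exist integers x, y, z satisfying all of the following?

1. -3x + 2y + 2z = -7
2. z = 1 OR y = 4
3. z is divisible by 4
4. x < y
Yes

Take x = -3, y = 4, z = -12. Substituting into each constraint:
  (1) -3(-3) + 2(4) + 2(-12) = -7 ✓
  (2) y = 4, target 4 ✓ (second branch holds)
  (3) -12 = 4 × -3, remainder 0 ✓
  (4) -3 < 4 ✓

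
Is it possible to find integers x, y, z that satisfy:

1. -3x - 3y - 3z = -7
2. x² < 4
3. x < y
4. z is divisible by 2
No

Even the single constraint (-3x - 3y - 3z = -7) is infeasible over the integers.

  - -3x - 3y - 3z = -7: every term on the left is divisible by 3, so the LHS ≡ 0 (mod 3), but the RHS -7 is not — no integer solution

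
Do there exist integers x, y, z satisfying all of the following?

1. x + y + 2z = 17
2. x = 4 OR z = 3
Yes

Take x = 4, y = 1, z = 6. Substituting into each constraint:
  (1) 4 + 1 + 2(6) = 17 ✓
  (2) x = 4, target 4 ✓ (first branch holds)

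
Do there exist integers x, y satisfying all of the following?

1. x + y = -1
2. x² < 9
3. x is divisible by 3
Yes

Take x = 0, y = -1. Substituting into each constraint:
  (1) 0 + (-1) = -1 ✓
  (2) x² = (0)² = 0, and 0 < 9 ✓
  (3) 0 = 3 × 0, remainder 0 ✓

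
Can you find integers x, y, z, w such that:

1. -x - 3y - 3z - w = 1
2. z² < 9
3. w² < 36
Yes

Take x = 2, y = -1, z = 0, w = 0. Substituting into each constraint:
  (1) (-2) - 3(-1) - 3(0) + 0 = 1 ✓
  (2) z² = (0)² = 0, and 0 < 9 ✓
  (3) w² = (0)² = 0, and 0 < 36 ✓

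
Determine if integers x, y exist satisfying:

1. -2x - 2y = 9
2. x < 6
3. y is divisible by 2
No

Even the single constraint (-2x - 2y = 9) is infeasible over the integers.

  - -2x - 2y = 9: every term on the left is divisible by 2, so the LHS ≡ 0 (mod 2), but the RHS 9 is not — no integer solution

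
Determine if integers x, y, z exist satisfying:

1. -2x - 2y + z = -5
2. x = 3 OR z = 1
Yes

Take x = 0, y = 3, z = 1. Substituting into each constraint:
  (1) -2(0) - 2(3) + 1 = -5 ✓
  (2) z = 1, target 1 ✓ (second branch holds)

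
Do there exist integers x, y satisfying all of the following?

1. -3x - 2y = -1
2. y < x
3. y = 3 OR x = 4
No

The full constraint system is jointly infeasible over the integers. Each constraint and what it forces:

  - -3x - 2y = -1: is a linear equation tying the variables together
  - y < x: bounds one variable relative to another variable
  - y = 3 OR x = 4: forces a choice: either y = 3 or x = 4

Split on the disjunction (y = 3 OR x = 4):
  • If y = 3: with y = 3, every remaining term of the linear equation is divisible by 3, so the left side is ≡ 0 (mod 3); but the right side 5 ≡ 2 (mod 3). No integers can satisfy it.
  • If x = 4: with x = 4, every remaining term of the linear equation is divisible by 2, so the left side is ≡ 0 (mod 2); but the right side 11 ≡ 1 (mod 2). No integers can satisfy it.
Both branches are infeasible, so the system has no integer solution.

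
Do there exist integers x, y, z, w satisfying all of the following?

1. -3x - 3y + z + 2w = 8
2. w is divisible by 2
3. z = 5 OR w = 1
Yes

Take x = 1, y = 2, z = 5, w = 6. Substituting into each constraint:
  (1) -3(1) - 3(2) + 5 + 2(6) = 8 ✓
  (2) 6 = 2 × 3, remainder 0 ✓
  (3) z = 5, target 5 ✓ (first branch holds)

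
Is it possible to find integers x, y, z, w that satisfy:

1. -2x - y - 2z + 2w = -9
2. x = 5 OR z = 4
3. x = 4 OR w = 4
Yes

Take x = 5, y = 7, z = 0, w = 4. Substituting into each constraint:
  (1) -2(5) + (-7) - 2(0) + 2(4) = -9 ✓
  (2) x = 5, target 5 ✓ (first branch holds)
  (3) w = 4, target 4 ✓ (second branch holds)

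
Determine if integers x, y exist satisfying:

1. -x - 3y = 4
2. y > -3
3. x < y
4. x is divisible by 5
Yes

Take x = -10, y = 2. Substituting into each constraint:
  (1) 10 - 3(2) = 4 ✓
  (2) 2 > -3 ✓
  (3) -10 < 2 ✓
  (4) -10 = 5 × -2, remainder 0 ✓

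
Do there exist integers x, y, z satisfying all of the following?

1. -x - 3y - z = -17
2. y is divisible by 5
Yes

Take x = 17, y = 0, z = 0. Substituting into each constraint:
  (1) (-17) - 3(0) + 0 = -17 ✓
  (2) 0 = 5 × 0, remainder 0 ✓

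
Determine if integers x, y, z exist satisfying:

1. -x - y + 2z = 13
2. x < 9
Yes

Take x = 1, y = 0, z = 7. Substituting into each constraint:
  (1) (-1) + 0 + 2(7) = 13 ✓
  (2) 1 < 9 ✓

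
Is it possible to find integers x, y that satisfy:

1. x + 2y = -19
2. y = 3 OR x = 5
Yes

Take x = -25, y = 3. Substituting into each constraint:
  (1) (-25) + 2(3) = -19 ✓
  (2) y = 3, target 3 ✓ (first branch holds)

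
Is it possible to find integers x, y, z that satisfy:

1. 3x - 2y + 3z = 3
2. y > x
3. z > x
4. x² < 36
Yes

Take x = -1, y = 0, z = 2. Substituting into each constraint:
  (1) 3(-1) - 2(0) + 3(2) = 3 ✓
  (2) 0 > -1 ✓
  (3) 2 > -1 ✓
  (4) x² = (-1)² = 1, and 1 < 36 ✓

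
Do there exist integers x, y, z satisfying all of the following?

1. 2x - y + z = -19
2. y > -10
Yes

Take x = 0, y = 19, z = 0. Substituting into each constraint:
  (1) 2(0) + (-19) + 0 = -19 ✓
  (2) 19 > -10 ✓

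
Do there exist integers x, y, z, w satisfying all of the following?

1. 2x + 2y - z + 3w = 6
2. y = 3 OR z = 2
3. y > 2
Yes

Take x = 0, y = 4, z = 2, w = 0. Substituting into each constraint:
  (1) 2(0) + 2(4) + (-2) + 3(0) = 6 ✓
  (2) z = 2, target 2 ✓ (second branch holds)
  (3) 4 > 2 ✓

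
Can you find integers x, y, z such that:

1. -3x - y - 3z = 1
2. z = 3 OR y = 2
Yes

Take x = -1, y = 2, z = 0. Substituting into each constraint:
  (1) -3(-1) + (-2) - 3(0) = 1 ✓
  (2) y = 2, target 2 ✓ (second branch holds)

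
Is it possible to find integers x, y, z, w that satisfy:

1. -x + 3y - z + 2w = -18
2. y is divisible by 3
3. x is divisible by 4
Yes

Take x = 0, y = 0, z = 0, w = -9. Substituting into each constraint:
  (1) 0 + 3(0) + 0 + 2(-9) = -18 ✓
  (2) 0 = 3 × 0, remainder 0 ✓
  (3) 0 = 4 × 0, remainder 0 ✓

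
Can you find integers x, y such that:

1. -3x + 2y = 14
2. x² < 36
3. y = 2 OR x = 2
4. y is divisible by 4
No

A contradictory subset is {-3x + 2y = 14, y = 2 OR x = 2, y is divisible by 4}. No integer assignment can satisfy these jointly:

  - -3x + 2y = 14: is a linear equation tying the variables together
  - y = 2 OR x = 2: forces a choice: either y = 2 or x = 2
  - y is divisible by 4: restricts y to multiples of 4

Split on the disjunction (y = 2 OR x = 2):
  • If y = 2: this contradicts the divisibility constraint — 2 is not a multiple of 4.
  • If x = 2: with x = 2, writing y = 4y', every remaining term of the linear equation is divisible by 8, so the left side is ≡ 0 (mod 8); but the right side 20 ≡ 4 (mod 8). No integers can satisfy it.
Both branches are infeasible, so the system has no integer solution.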